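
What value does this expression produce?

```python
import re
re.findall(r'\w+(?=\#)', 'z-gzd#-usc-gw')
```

The lookaround is zero-width — it requires the adjacent text to match without consuming it, so the asserted text isn't part of the match.
No capturing groups, so `findall` returns the 1 full match string.

['gzd']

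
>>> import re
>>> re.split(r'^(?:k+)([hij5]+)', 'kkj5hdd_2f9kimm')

['', 'j5h', 'dd_2f9kimm']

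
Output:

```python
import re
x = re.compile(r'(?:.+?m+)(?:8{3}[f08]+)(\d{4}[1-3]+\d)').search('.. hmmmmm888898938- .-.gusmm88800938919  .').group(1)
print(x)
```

938919

The match spans [0:39] → '.. hmmmmm888898938- .-.gusmm88800938919'.
Captured: group 1 = '938919'.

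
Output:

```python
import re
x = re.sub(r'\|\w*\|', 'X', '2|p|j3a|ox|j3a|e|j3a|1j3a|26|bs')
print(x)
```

Each match is replaced by 'X'.

2Xj3aXj3aXj3aX26|bs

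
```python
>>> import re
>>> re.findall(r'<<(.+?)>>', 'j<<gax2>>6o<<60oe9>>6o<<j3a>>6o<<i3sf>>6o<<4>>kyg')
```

['gax2', '60oe9', 'j3a', 'i3sf', '4']

A `+?`/`*?`/`{m,n}?` starts at its minimum and grows only as far as needed for what follows to match.
`findall` collects group 1 from each match (5 total).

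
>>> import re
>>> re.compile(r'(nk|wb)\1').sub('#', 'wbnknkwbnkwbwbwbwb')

After group 1 captures some text, `\1` only succeeds where that same text appears again.
Matches: at [2:6] → 'nknk'; at [10:14] → 'wbwb'; at [14:18] → 'wbwb'.
Each match is replaced by '#'.

'wb#wbnk##'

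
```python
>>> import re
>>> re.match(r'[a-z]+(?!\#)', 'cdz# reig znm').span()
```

A negative assertion filters positions out without eating any characters.
With `match`, the pattern is implicitly anchored at the beginning.
The match spans [0:2] → 'cd'.

(0, 2)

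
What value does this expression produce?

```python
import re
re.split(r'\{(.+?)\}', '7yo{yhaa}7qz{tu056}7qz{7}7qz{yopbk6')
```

['7yo', 'yhaa', '7qz', 'tu056', '7qz', '7', '7qz{yopbk6']

With a capturing group present, the delimiter's captured portion is kept in the result list.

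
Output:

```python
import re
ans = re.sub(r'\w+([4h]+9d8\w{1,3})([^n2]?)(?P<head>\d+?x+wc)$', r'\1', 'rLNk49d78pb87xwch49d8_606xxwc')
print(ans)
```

The replacement refers to a captured group, so each match is rewritten using its own captured text.

49d8_60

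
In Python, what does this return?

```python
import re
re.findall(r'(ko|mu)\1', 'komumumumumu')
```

['mu', 'mu']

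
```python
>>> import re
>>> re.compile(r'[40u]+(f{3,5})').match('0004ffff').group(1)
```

'ffff'

This matches one or more of one of [40u]; then 3 to 5 of a literal 'f' (captured).
`re.match` won't scan ahead — the pattern has to work from the very first character.
The match spans [0:8] → '0004ffff'.
Captured: group 1 = 'ffff'.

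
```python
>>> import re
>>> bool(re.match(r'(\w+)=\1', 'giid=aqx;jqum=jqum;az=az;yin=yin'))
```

With `match`, the pattern is implicitly anchored at the beginning.
Here position 0 doesn't satisfy it, so the call returns None, and `bool(None)` is False.

False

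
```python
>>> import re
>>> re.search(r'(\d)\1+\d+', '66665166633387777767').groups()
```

A backreference is literal: `\1` must see the identical characters the first group matched.
`re.search` scans for the first position where the pattern succeeds.
The match spans [0:20] → '66665166633387777767'.
Captured: group 1 = '6'.

('6',)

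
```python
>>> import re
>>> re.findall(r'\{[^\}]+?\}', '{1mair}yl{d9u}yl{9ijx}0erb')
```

Walking the string: at [0:7] → '{1mair}'; at [9:14] → '{d9u}'; at [16:22] → '{9ijx}'.
No capturing groups, so `findall` returns the 3 full match strings.

['{1mair}', '{d9u}', '{9ijx}']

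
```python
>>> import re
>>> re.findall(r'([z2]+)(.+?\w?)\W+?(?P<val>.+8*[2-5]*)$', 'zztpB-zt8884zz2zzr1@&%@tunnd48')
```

[('zz', 'tpB', 'zt8884zz2zzr1@&%@tunnd48')]

This matches one or more of one of [z2] (captured); then one or more of any character (lazy), then optionally a word character (captured); then one or more of a non-word character (lazy); then one or more of any character, then zero or more of a literal '8', then zero or more of a character in [2-5] (captured as 'val'); then anchored at the end.
With the lazy modifier that quantifier settles for the fewest repetitions that let the rest of the pattern succeed (the atoms after it are unaffected and can still be greedy).
Walking the string: at [0:30] match 'zztpB-zt8884zz2zzr1@&%@tunnd48', groups = ('zz', 'tpB', 'zt8884zz2zzr1@&%@tunnd48').
Multiple groups make `findall` return tuples — one 3-tuple for the one match.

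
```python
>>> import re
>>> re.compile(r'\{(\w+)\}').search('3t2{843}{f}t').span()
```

(3, 8)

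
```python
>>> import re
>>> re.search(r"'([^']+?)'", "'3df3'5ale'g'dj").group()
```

"'3df3'"

The match spans [0:6] → "'3df3'".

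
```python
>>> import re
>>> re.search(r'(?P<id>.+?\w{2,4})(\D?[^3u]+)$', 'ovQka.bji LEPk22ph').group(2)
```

'.bji LEPk22ph'

This matches one or more of any character (lazy), then 2 to 4 of a word character (captured as 'id'); then optionally a non-digit, then one or more of any character except [3u] (captured); then anchored at the end.
With the lazy modifier that quantifier settles for the fewest repetitions that let the rest of the pattern succeed (the atoms after it are unaffected and can still be greedy).
Unlike `match`, `search` isn't anchored — it looks for the pattern anywhere in the string.
The match spans [0:18] → 'ovQka.bji LEPk22ph'.
Captured: group 1 = 'ovQka', group 2 = '.bji LEPk22ph'.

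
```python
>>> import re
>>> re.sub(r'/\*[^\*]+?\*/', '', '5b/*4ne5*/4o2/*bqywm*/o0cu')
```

Matches: at [2:10] → '/*4ne5*/'; at [13:22] → '/*bqywm*/'.
Each match is replaced by ''.

'5b4o2o0cu'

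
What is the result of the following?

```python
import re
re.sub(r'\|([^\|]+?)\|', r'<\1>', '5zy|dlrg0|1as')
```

`\1` in the replacement pulls in group 1's text for each match.

'5zy<dlrg0>1as'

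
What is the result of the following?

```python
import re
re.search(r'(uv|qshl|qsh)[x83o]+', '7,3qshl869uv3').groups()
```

('qshl',)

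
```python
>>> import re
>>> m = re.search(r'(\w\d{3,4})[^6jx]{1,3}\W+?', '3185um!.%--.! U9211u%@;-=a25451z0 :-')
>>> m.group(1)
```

'3185'

The match spans [0:8] → '3185um!.'.
Captured: group 1 = '3185'.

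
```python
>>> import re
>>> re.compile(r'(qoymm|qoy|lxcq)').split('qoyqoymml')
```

['', 'qoy', '', 'qoymm', 'l']

The regex engine tests alternatives in the order written; an earlier branch that matches wins even if a later one would match more.
Matches to split on: at [0:3] → 'qoy'; at [3:8] → 'qoymm'.
`re.split` interleaves the captured-group text with the surrounding fragments.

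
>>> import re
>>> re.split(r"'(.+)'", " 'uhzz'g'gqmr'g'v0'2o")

[' ', "uhzz'g'gqmr'g'v0", '2o']

With a capturing group present, the delimiter's captured portion is kept in the result list.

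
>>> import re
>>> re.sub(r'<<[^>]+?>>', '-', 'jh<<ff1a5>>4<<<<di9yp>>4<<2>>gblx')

Every occurrence is swapped for '-'.

'jh-4-4-gblx'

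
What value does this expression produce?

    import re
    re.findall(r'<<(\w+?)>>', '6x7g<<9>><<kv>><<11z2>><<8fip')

['9', 'kv', '11z2']

Matches: at [4:9] match '<<9>>', group 1 = '9'; at [9:15] match '<<kv>>', group 1 = 'kv'; at [15:23] match '<<11z2>>', group 1 = '11z2'.
`findall` collects group 1 from each match (3 total).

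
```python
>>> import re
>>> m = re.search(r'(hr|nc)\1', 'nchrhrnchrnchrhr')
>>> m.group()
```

'hrhr'

`\1` has to match the exact text group 1 already captured.
Unlike `match`, `search` isn't anchored — it looks for the pattern anywhere in the string.
The match spans [2:6] → 'hrhr'.
Captured: group 1 = 'hr'.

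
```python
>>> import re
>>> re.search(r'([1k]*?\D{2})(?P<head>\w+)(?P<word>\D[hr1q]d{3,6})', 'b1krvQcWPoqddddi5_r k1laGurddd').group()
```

'1krvQcWPoqdddd'

Pattern: zero or more of one of [1k] (lazy), then exactly 2 of a non-digit (captured); then one or more of a word character (captured as 'head'); then a non-digit, then one of [hr1q], then 3 to 6 of the literal 'd' (captured as 'word').
`re.search` tries every starting position until one works.
The match spans [1:15] → '1krvQcWPoqdddd'.
Captured: group 1 = '1kr', group 2 = 'vQcWP', group 3 = 'oqdddd'.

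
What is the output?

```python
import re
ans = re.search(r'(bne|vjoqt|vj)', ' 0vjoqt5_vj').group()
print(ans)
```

Alternation tries branches left to right and keeps the first one that lets the overall match succeed at that position.
The match spans [2:7] → 'vjoqt'.

vjoqt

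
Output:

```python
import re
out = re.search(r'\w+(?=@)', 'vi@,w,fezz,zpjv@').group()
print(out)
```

vi

The `(?=…)`/`(?<=…)` assertion just peeks at neighbouring text; it doesn't advance the match position.
`re.search` scans for the first position where the pattern succeeds.
The match spans [0:2] → 'vi'.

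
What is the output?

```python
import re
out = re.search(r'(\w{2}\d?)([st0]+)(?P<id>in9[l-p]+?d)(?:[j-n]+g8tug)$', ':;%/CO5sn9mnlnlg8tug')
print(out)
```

None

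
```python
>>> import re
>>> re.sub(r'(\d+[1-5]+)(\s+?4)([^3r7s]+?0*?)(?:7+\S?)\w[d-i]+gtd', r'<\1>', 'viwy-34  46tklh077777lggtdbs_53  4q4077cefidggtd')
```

Pattern: one or more of a digit, then one or more of a character in [1-5] (captured); then one or more of whitespace (lazy), then a literal '4' (captured); then one or more of any character except [3r7s] (lazy), then zero or more of a literal '0' (lazy) (captured); then one or more of a literal '7', then optionally a non-whitespace character (non-capturing group); then a word character, then one or more of a character in [d-i], then the literal 'gtd'.
Matches: at [5:26] → '34  46tklh077777lggtd'; at [29:48] → '53  4q4077cefidggtd'.
`\1` in the replacement pulls in group 1's text for each match.

'viwy-<34>bs_<53>'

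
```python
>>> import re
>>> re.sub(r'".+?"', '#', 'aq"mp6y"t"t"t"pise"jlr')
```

'aq#t#t#jlr'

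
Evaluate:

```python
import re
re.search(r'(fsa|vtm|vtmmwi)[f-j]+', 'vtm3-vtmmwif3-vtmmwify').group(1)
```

'vtmmwi'

`search` walks the string left to right and returns the first match it finds.
The match spans [5:12] → 'vtmmwif'.
Captured: group 1 = 'vtmmwi'.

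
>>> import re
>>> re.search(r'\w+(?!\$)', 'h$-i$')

`(?!…)`/`(?<!…)` only lets a position through if the neighbouring text does NOT match; no characters are consumed.
Unlike `match`, `search` isn't anchored — it looks for the pattern anywhere in the string.
Here nothing in the string fits, so the call returns None.

None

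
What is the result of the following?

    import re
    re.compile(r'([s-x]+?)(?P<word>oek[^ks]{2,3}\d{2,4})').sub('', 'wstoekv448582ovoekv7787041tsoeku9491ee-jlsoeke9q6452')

'o1ee-jl'

This matches one or more of a character in [s-x] (lazy) (captured); then the literal 'oek', then 2 to 3 of any character except [ks], then 2 to 4 of a digit (captured as 'word').
`sub` substitutes '' at each match site.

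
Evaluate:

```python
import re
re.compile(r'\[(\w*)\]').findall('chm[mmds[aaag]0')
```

With a single group, `findall` returns only what that group captured — 1 item.

['aaag']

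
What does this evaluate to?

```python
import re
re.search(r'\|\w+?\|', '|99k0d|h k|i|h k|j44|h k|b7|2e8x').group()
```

Unlike `match`, `search` isn't anchored — it looks for the pattern anywhere in the string.
The match spans [0:7] → '|99k0d|'.

'|99k0d|'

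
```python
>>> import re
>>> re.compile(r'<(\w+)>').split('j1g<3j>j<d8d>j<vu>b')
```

['j1g', '3j', 'j', 'd8d', 'j', 'vu', 'b']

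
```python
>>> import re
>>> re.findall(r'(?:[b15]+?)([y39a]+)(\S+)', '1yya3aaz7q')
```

Pattern: one or more of one of [b15] (lazy) (non-capturing group); then one or more of one of [y39a] (captured); then one or more of a non-whitespace character (captured).
`findall` packs the 2 group values into a tuple for every match.

[('yya3aa', 'z7q')]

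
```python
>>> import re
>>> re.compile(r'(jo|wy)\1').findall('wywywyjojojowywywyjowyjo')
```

['wy', 'jo', 'wy']

`\1` has to match the exact text group 1 already captured.
Scanning left to right: at [0:4] match 'wywy', group 1 = 'wy'; at [6:10] match 'jojo', group 1 = 'jo'; at [12:16] match 'wywy', group 1 = 'wy'.
One capturing group, so `findall` returns just the captured substring from each match — 3 in all.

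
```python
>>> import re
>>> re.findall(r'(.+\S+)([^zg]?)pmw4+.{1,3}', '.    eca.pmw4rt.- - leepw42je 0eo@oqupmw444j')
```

This matches one or more of any character, then one or more of a non-whitespace character (captured); then optionally any character except [zg] (captured); then the literal 'pmw', then one or more of a literal '4', then 1 to 3 of any character.
Scanning left to right: at [0:44] match '.    eca.pmw4rt.- - leepw42je 0eo@oqupmw444j', groups = ('.    eca.pmw4rt.- - leepw42je 0eo@oqu', '').
2 groups means the one result is a tuple of 2 captured strings — 1 here.

[('.    eca.pmw4rt.- - leepw42je 0eo@oqu', '')]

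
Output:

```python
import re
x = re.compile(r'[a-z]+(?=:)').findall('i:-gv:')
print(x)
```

['i', 'gv']

Because the assertion is zero-width, the text it checks is not consumed and won't appear in the result.
Scanning left to right: at [0:1] → 'i'; at [3:5] → 'gv'.
No capturing groups, so `findall` returns the 2 full match strings.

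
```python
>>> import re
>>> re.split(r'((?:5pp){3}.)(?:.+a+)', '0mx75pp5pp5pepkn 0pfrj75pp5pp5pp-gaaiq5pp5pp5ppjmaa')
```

This matches the literal '5pp' repeated 3 times, then any character (captured); then one or more of any character, then one or more of the literal 'a' (non-capturing group).
Matches to split on: at [23:51] → '5pp5pp5pp-gaaiq5pp5pp5ppjmaa'.
Because the pattern has a capturing group, `split` also inserts each captured text between the pieces.

['0mx75pp5pp5pepkn 0pfrj7', '5pp5pp5pp-', '']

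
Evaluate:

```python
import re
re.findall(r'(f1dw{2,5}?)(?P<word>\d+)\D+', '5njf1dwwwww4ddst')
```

The pattern matches the literal 'f1d', then 2 to 5 of the literal 'w' (lazy) (captured); then one or more of a digit (captured as 'word'); then one or more of a non-digit.
`findall` packs the 2 group values into a tuple for every match.

[('f1dwwwww', '4')]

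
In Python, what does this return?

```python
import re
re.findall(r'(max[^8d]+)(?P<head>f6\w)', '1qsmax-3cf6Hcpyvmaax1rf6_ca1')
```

[('max-3cf6Hcpyvmaax1r', 'f6_')]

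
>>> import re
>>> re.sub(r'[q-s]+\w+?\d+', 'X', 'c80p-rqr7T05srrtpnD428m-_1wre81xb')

'c80p-XXm-_1wXxb'

A non-greedy quantifier consumes as few characters as it can — just enough that the remainder of the pattern still matches from where it stops; whatever follows it matches normally.
Every occurrence is swapped for 'X'.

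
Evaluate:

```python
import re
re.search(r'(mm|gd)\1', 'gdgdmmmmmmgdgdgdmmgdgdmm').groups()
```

`\1` has to match the exact text group 1 already captured.
`re.search` tries every starting position until one works.
The match spans [0:4] → 'gdgd'.
Captured: group 1 = 'gd'.

('gd',)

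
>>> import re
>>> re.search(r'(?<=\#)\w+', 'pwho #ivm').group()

Lookahead/lookbehind check context without consuming it, so the matched span excludes the asserted characters.
The match spans [6:9] → 'ivm'.

'ivm'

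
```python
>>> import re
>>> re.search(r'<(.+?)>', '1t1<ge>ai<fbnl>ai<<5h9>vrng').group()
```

'<ge>'

A `+?`/`*?`/`{m,n}?` starts at its minimum and grows only as far as needed for what follows to match.
The match spans [3:7] → '<ge>'.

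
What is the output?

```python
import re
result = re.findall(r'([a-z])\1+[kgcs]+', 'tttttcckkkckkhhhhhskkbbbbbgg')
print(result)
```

['t', 'h', 'b']

After group 1 captures some text, `\1` only succeeds where that same text appears again.
Matches: at [0:13] match 'tttttcckkkckk', group 1 = 't'; at [13:21] match 'hhhhhskk', group 1 = 'h'; at [21:28] match 'bbbbbgg', group 1 = 'b'.
One capturing group, so `findall` returns just the captured substring from each match — 3 in all.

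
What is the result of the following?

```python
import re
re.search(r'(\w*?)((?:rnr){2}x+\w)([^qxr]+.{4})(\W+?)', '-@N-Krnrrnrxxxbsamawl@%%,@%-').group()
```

'Krnrrnrxxxbsamawl@%%,@%-'

The pattern matches zero or more of a word character (lazy) (captured); then the literal 'rnr' repeated 2 times, then one or more of the literal 'x', then a word character (captured); then one or more of any character except [qxr], then exactly 4 of any character (captured); then one or more of a non-word character (lazy) (captured).
The match spans [4:28] → 'Krnrrnrxxxbsamawl@%%,@%-'.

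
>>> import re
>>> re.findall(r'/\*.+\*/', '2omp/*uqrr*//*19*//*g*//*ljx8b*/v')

Walking the string: at [4:32] → '/*uqrr*//*19*//*g*//*ljx8b*/'.
`findall` yields the raw match text (1 of them) because the pattern has no groups.

['/*uqrr*//*19*//*g*//*ljx8b*/']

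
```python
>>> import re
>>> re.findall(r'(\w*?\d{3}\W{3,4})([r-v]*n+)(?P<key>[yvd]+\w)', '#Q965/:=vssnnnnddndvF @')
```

The pattern matches zero or more of a word character (lazy), then exactly 3 of a digit, then 3 to 4 of a non-word character (captured); then zero or more of a character in [r-v], then one or more of a literal 'n' (captured); then one or more of one of [yvd], then a word character (captured as 'key').
Walking the string: at [1:18] match 'Q965/:=vssnnnnddn', groups = ('Q965/:=', 'vssnnnn', 'ddn').
Multiple groups make `findall` return tuples — one 3-tuple for the one match.

[('Q965/:=', 'vssnnnn', 'ddn')]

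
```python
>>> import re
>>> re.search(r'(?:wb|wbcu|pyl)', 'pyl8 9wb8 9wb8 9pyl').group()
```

'pyl'

The match spans [0:3] → 'pyl'.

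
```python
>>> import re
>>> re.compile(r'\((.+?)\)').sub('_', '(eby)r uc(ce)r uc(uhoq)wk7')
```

'_r uc_r uc_wk7'

Because the quantifier is non-greedy, it stops expanding at the earliest point where the rest of the pattern can succeed.
Each match is replaced by '_'.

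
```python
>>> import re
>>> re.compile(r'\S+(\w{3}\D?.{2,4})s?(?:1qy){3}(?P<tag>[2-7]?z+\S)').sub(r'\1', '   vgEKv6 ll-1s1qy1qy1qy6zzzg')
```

The pattern matches one or more of a non-whitespace character; then exactly 3 of a word character, then optionally a non-digit, then 2 to 4 of any character (captured); then optionally a literal 's', then the literal '1qy' repeated 3 times; then optionally a character in [2-7], then one or more of the literal 'z', then a non-whitespace character (captured as 'tag').
Matches: at [3:29] → 'vgEKv6 ll-1s1qy1qy1qy6zzzg'.
The replacement refers to a captured group, so each match is rewritten using its own captured text.

'   Kv6 ll-1'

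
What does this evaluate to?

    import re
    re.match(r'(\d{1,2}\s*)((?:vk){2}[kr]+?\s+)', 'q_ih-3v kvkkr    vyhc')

`re.match` only tries the pattern at the start of the string.
Here the string doesn't start with a match, so the call returns None.

None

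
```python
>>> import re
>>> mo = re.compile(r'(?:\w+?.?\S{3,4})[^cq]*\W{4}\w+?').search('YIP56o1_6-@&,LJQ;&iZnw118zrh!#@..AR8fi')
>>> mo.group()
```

'YIP56o1_6-@&,LJQ;&iZnw118zrh!#@..A'

The pattern matches one or more of a word character (lazy), then optionally any character, then 3 to 4 of a non-whitespace character (non-capturing group); then zero or more of any character except [cq], then exactly 4 of a non-word character; then one or more of a word character (lazy).
Because the quantifier is non-greedy, it stops expanding at the earliest point where the rest of the pattern can succeed.
`search` walks the string left to right and returns the first match it finds.
The match spans [0:34] → 'YIP56o1_6-@&,LJQ;&iZnw118zrh!#@..A'.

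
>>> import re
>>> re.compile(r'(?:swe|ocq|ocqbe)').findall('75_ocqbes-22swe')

`|` is ordered: at each position the engine commits to the first alternative that works.
Scanning left to right: at [3:6] → 'ocq'; at [12:15] → 'swe'.
`findall` yields the raw match text (2 of them) because the pattern has no groups.

['ocq', 'swe']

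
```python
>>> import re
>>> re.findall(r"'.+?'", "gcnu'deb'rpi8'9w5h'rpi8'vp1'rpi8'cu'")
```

["'deb'", "'9w5h'", "'vp1'", "'cu'"]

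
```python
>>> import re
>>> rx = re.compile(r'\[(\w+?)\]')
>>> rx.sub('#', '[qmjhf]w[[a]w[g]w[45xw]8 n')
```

'#w[#w#w#8 n'

Matches: at [0:7] → '[qmjhf]'; at [9:12] → '[a]'; at [13:16] → '[g]'; at [17:23] → '[45xw]'.
Every occurrence is swapped for '#'.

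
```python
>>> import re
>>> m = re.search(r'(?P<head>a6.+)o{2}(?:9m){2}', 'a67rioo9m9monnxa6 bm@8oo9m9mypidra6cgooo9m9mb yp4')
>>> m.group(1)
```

'a67rioo9m9monnxa6 bm@8oo9m9mypidra6cgo'

This matches the literal 'a6', then one or more of any character (captured as 'head'); then exactly 2 of the literal 'o', then the literal '9m' repeated 2 times.
`re.search` scans for the first position where the pattern succeeds.
The match spans [0:44] → 'a67rioo9m9monnxa6 bm@8oo9m9mypidra6cgooo9m9m'.
Captured: group 1 = 'a67rioo9m9monnxa6 bm@8oo9m9mypidra6cgo'.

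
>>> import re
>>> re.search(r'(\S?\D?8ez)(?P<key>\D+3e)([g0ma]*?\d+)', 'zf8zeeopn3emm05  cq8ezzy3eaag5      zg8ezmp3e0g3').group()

'cq8ezzy3eaag5'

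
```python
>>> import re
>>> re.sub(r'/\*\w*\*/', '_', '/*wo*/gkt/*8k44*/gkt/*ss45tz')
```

Each match is replaced by '_'.

'_gkt_gkt/*ss45tz'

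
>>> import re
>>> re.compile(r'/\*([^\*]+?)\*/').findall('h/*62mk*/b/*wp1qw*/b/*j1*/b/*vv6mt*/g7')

Because there's exactly one group, `findall` drops the full match and keeps group 1 from each hit.

['62mk', 'wp1qw', 'j1', 'vv6mt']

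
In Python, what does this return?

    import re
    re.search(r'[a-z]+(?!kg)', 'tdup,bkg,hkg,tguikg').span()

(0, 4)

`(?!…)`/`(?<!…)` only lets a position through if the neighbouring text does NOT match; no characters are consumed.
`re.search` scans for the first position where the pattern succeeds.
The match spans [0:4] → 'tdup'.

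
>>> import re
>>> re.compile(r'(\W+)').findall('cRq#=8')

['#=']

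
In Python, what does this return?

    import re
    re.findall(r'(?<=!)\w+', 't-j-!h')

['h']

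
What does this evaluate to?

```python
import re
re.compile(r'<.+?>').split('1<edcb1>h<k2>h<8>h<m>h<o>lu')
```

['1', 'h', 'h', 'h', 'h', 'lu']

Matches to split on: at [1:8] → '<edcb1>'; at [9:13] → '<k2>'; at [14:17] → '<8>'; at [18:21] → '<m>'; at [22:25] → '<o>'.
`split` removes every match and returns the 6 fragments in between.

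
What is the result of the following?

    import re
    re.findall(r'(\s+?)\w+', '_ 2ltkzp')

[' ']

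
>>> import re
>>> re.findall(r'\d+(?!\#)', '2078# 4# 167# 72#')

['207', '16', '7']

The negative lookaround is zero-width — it rules out positions where the adjacent text would match, without consuming anything.
Matches: at [0:3] → '207'; at [9:11] → '16'; at [14:15] → '7'.
Since nothing is captured, `findall` lists the 3 matched substrings directly.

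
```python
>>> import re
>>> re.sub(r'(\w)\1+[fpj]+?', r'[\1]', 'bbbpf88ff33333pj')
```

A backreference is literal: `\1` must see the identical characters the first group matched.
Matches: at [0:4] → 'bbbp'; at [5:8] → '88f'; at [9:15] → '33333p'.
`\1` in the replacement pulls in group 1's text for each match.

'[b]f[8]f[3]j'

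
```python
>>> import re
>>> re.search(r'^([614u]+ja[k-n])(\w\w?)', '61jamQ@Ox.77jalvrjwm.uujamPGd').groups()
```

Pattern: anchored at the start of the string; then one or more of one of [614u], then the literal 'ja', then a character in [k-n] (captured); then a word character, then optionally a word character (captured).
`re.search` tries every starting position until one works.
The match spans [0:6] → '61jamQ'.
Captured: group 1 = '61jam', group 2 = 'Q'.

('61jam', 'Q')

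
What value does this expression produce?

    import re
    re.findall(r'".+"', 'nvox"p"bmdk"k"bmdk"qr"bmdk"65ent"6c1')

Since nothing is captured, `findall` lists the 1 matched substring directly.

['"p"bmdk"k"bmdk"qr"bmdk"65ent"']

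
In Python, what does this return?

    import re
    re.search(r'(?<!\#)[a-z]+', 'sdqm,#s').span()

(0, 4)

Because the assertion is negative and zero-width, positions next to the forbidden text are skipped.
Unlike `match`, `search` isn't anchored — it looks for the pattern anywhere in the string.
The match spans [0:4] → 'sdqm'.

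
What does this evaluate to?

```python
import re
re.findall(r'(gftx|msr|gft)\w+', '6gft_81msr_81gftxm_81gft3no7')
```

Scanning left to right: at [1:28] match 'gft_81msr_81gftxm_81gft3no7', group 1 = 'gft'.
One capturing group, so `findall` returns just the captured substring from the one match — 1 in all.

['gft']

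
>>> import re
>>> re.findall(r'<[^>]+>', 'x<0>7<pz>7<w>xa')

Scanning left to right: at [1:4] → '<0>'; at [5:9] → '<pz>'; at [10:13] → '<w>'.
No capturing groups, so `findall` returns the 3 full match strings.

['<0>', '<pz>', '<w>']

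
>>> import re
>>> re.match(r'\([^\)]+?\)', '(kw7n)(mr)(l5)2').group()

`re.match` only tries the pattern at the start of the string.
The match spans [0:6] → '(kw7n)'.

'(kw7n)'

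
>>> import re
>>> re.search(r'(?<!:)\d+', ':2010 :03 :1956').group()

`(?!…)`/`(?<!…)` only lets a position through if the neighbouring text does NOT match; no characters are consumed.
The match spans [2:5] → '010'.

'010'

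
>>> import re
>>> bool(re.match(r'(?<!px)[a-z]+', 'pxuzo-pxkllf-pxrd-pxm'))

True

`(?!…)`/`(?<!…)` only lets a position through if the neighbouring text does NOT match; no characters are consumed.
With `match`, the pattern is implicitly anchored at the beginning.
The match spans [0:5] → 'pxuzo'.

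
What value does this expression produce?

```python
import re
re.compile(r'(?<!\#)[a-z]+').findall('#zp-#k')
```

The negative lookahead/lookbehind blocks any match where the forbidden context is present.
Scanning left to right: at [2:3] → 'p'.
No capturing groups, so `findall` returns the 1 full match string.

['p']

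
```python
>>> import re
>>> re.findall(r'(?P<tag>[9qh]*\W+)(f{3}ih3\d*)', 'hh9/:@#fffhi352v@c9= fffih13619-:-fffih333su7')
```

[('9-:-', 'fffih333')]

Pattern: zero or more of one of [9qh], then one or more of a non-word character (captured as 'tag'); then exactly 3 of the literal 'f', then the literal 'ih3', then zero or more of a digit (captured).
Matches: at [30:42] match '9-:-fffih333', groups = ('9-:-', 'fffih333').
With 2 capturing groups, `findall` returns a 2-tuple per match.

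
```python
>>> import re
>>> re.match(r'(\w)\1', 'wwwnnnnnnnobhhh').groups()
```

The match spans [0:2] → 'ww'.
Captured: group 1 = 'w'.

('w',)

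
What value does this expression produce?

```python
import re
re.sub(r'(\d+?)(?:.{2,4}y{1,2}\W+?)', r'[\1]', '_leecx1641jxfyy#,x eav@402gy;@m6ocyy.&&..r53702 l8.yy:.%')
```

'_leecx[164],x eav@[4]@m[6]&&..r[53702].%'

This matches one or more of a digit (lazy) (captured); then 2 to 4 of any character, then 1 to 2 of a literal 'y', then one or more of a non-word character (lazy) (non-capturing group).
Matches: at [6:16] → '1641jxfyy#'; at [23:29] → '402gy;'; at [31:37] → '6ocyy.'; at [42:54] → '53702 l8.yy:'.
Each match is replaced using the text its own group 1 captured.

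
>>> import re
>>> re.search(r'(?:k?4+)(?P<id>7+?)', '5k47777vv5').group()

'k47'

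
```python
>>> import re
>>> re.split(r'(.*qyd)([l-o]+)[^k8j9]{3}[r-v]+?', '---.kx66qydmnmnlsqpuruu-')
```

['', '---.kx66qyd', 'mnmnl', 'ruu-']

The pattern matches zero or more of any character, then the literal 'qyd' (captured); then one or more of a character in [l-o] (captured); then exactly 3 of any character except [k8j9], then one or more of a character in [r-v] (lazy).
Matches to split on: at [0:20] → '---.kx66qydmnmnlsqpu'.
With a capturing group present, the delimiter's captured portion is kept in the result list.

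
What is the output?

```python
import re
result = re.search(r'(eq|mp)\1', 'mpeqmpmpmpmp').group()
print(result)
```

mpmp

The backreference `\1` re-matches whatever the first group consumed, character for character.
`re.search` tries every starting position until one works.
The match spans [4:8] → 'mpmp'.
Captured: group 1 = 'mp'.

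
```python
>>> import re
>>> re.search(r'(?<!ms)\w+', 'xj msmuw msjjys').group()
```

'xj'

Because the assertion is negative and zero-width, positions next to the forbidden text are skipped.
The match spans [0:2] → 'xj'.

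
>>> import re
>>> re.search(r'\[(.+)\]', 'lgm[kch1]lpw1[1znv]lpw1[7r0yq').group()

'[kch1]lpw1[1znv]'

Unlike `match`, `search` isn't anchored — it looks for the pattern anywhere in the string.
The match spans [3:19] → '[kch1]lpw1[1znv]'.
Captured: group 1 = 'kch1]lpw1[1znv'.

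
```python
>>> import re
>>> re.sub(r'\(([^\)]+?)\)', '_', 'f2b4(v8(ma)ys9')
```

Matches: at [4:11] → '(v8(ma)'.
`sub` substitutes '_' at each match site.

'f2b4_ys9'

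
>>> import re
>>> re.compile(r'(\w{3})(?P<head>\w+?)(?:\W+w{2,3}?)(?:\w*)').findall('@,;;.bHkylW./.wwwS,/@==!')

[('bHk', 'ylW')]

The pattern matches exactly 3 of a word character (captured); then one or more of a word character (lazy) (captured as 'head'); then one or more of a non-word character, then 2 to 3 of a literal 'w' (lazy) (non-capturing group); then zero or more of a word character (non-capturing group).
Scanning left to right: at [5:18] match 'bHkylW./.wwwS', groups = ('bHk', 'ylW').
2 groups means the one result is a tuple of 2 captured strings — 1 here.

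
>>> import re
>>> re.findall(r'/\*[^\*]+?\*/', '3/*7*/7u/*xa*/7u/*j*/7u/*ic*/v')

Walking the string: at [1:6] → '/*7*/'; at [8:14] → '/*xa*/'; at [16:21] → '/*j*/'; at [23:29] → '/*ic*/'.
No capturing groups, so `findall` returns the 4 full match strings.

['/*7*/', '/*xa*/', '/*j*/', '/*ic*/']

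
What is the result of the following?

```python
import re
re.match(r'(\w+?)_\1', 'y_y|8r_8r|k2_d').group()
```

'y_y'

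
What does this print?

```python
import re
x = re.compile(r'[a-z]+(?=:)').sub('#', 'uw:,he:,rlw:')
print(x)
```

#:,#:,#:

The `(?=…)`/`(?<=…)` assertion just peeks at neighbouring text; it doesn't advance the match position.
`sub` substitutes '#' at each match site.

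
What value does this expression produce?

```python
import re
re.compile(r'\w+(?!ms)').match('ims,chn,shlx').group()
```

'ims'

The negative lookaround is zero-width — it rules out positions where the adjacent text would match, without consuming anything.
`re.match` won't scan ahead — the pattern has to work from the very first character.
The match spans [0:3] → 'ims'.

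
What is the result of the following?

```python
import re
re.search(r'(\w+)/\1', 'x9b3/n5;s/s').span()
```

(8, 11)

The backreference `\1` re-matches whatever the first group consumed, character for character.
Unlike `match`, `search` isn't anchored — it looks for the pattern anywhere in the string.
The match spans [8:11] → 's/s'.
Captured: group 1 = 's'.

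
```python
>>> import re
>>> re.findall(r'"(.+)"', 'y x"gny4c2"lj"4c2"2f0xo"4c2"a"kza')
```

`findall` collects group 1 from the one match (1 total).

['gny4c2"lj"4c2"2f0xo"4c2"a']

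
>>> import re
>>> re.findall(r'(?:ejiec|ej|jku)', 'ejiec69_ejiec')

['ejiec', 'ejiec']

The regex engine tests alternatives in the order written; an earlier branch that matches wins even if a later one would match more.
Since nothing is captured, `findall` lists the 2 matched substrings directly.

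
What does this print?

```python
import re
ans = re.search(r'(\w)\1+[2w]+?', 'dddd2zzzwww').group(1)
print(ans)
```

d

The match spans [0:5] → 'dddd2'.
Captured: group 1 = 'd'.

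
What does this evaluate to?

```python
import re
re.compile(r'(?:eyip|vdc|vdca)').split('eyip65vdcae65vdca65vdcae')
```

['', '65', 'ae65', 'a65', 'ae']

Branches in `(...|...)` are attempted left-to-right; the first branch that allows the whole pattern to succeed is taken.
Matches to split on: at [0:4] → 'eyip'; at [6:9] → 'vdc'; at [13:16] → 'vdc'; at [19:22] → 'vdc'.
`split` removes every match and returns the 5 fragments in between.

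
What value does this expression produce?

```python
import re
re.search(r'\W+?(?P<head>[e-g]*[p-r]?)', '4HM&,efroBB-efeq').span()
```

The pattern matches one or more of a non-word character (lazy); then zero or more of a character in [e-g], then optionally a character in [p-r] (captured as 'head').
A `+?`/`*?`/`{m,n}?` starts at its minimum and grows only as far as needed for what follows to match.
`search` walks the string left to right and returns the first match it finds.
The match spans [3:4] → '&'.
Captured: group 1 = ''.

(3, 4)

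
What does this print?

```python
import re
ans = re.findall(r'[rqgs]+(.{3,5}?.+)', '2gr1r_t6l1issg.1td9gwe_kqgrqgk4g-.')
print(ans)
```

['1r_t6l1issg.1td9gwe_kqgrqgk4g-.']

The pattern matches one or more of one of [rqgs]; then 3 to 5 of any character (lazy), then one or more of any character (captured).
Scanning left to right: at [1:34] match 'gr1r_t6l1issg.1td9gwe_kqgrqgk4g-.', group 1 = '1r_t6l1issg.1td9gwe_kqgrqgk4g-.'.
With a single group, `findall` returns only what that group captured — 1 item.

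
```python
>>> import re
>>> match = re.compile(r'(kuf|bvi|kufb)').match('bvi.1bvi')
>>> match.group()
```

'bvi'

With `match`, the pattern is implicitly anchored at the beginning.
The match spans [0:3] → 'bvi'.
Captured: group 1 = 'bvi'.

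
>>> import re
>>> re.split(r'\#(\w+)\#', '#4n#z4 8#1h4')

Because the pattern has a capturing group, `split` also inserts each captured text between the pieces.

['', '4n', 'z4 8#1h4']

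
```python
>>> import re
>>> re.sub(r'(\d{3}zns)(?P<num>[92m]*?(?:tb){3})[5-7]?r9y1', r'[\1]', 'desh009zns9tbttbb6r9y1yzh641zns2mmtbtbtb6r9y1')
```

The pattern matches exactly 3 of a digit, then the literal 'zns' (captured); then zero or more of one of [92m] (lazy), then the literal 'tb' repeated 3 times (captured as 'num'); then optionally a character in [5-7], then the literal 'r9', then the literal 'y1'.
Matches: at [25:45] → '641zns2mmtbtbtb6r9y1'.
Each match is replaced using the text its own group 1 captured.

'desh009zns9tbttbb6r9y1yzh[641zns]'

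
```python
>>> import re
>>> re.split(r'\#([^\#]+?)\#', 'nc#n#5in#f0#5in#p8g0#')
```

['nc', 'n', '5in', 'f0', '5in', 'p8g0', '']

Matches to split on: at [2:5] → '#n#'; at [8:12] → '#f0#'; at [15:21] → '#p8g0#'.
The group in the pattern means `split` returns the separators' captures alongside the pieces.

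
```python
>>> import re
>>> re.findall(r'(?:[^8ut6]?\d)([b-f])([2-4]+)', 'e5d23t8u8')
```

Pattern: optionally any character except [8ut6], then a digit (non-capturing group); then a character in [b-f] (captured); then one or more of a character in [2-4] (captured).
Matches: at [0:5] match 'e5d23', groups = ('d', '23').
2 groups means the one result is a tuple of 2 captured strings — 1 here.

[('d', '23')]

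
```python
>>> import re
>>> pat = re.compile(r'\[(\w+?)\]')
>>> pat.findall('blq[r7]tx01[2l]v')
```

Scanning left to right: at [3:7] match '[r7]', group 1 = 'r7'; at [11:15] match '[2l]', group 1 = '2l'.
Because there's exactly one group, `findall` drops the full match and keeps group 1 from each hit.

['r7', '2l']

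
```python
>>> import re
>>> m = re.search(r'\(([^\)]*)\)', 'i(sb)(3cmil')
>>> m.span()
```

`re.search` scans for the first position where the pattern succeeds.
The match spans [1:5] → '(sb)'.
Captured: group 1 = 'sb'.

(1, 5)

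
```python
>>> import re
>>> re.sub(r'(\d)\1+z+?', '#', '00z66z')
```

'##'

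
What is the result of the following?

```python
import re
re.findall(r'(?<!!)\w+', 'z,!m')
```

['z']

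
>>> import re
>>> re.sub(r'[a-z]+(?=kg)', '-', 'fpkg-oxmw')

'-kg-oxmw'

Because the assertion is zero-width, the text it checks is not consumed and won't appear in the result.
Matches: at [0:2] → 'fp'.
Each match is replaced by '-'.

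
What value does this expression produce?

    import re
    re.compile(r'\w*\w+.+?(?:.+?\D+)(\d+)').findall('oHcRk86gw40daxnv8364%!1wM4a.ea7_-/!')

This matches zero or more of a word character, then one or more of a word character, then one or more of any character (lazy); then one or more of any character (lazy), then one or more of a non-digit (non-capturing group); then one or more of a digit (captured).
Because the quantifier is non-greedy, it stops expanding at the earliest point where the rest of the pattern can succeed.
Scanning left to right: at [0:26] match 'oHcRk86gw40daxnv8364%!1wM4', group 1 = '4'; at [26:31] match 'a.ea7', group 1 = '7'.
With a single group, `findall` returns only what that group captured — 2 items.

['4', '7']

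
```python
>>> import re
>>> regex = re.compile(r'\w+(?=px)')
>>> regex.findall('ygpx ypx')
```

The lookaround is zero-width — it requires the adjacent text to match without consuming it, so the asserted text isn't part of the match.
Matches: at [0:2] → 'yg'; at [5:6] → 'y'.
No capturing groups, so `findall` returns the 2 full match strings.

['yg', 'y']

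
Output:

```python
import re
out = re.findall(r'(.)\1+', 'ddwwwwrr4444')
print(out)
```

['d', 'w', 'r', '4']

After group 1 captures some text, `\1` only succeeds where that same text appears again.
Scanning left to right: at [0:2] match 'dd', group 1 = 'd'; at [2:6] match 'wwww', group 1 = 'w'; at [6:8] match 'rr', group 1 = 'r'; at [8:12] match '4444', group 1 = '4'.
Because there's exactly one group, `findall` drops the full match and keeps group 1 from each hit.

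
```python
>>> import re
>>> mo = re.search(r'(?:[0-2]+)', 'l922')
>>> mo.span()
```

(2, 4)

This matches one or more of a character in [0-2] (non-capturing group).
Unlike `match`, `search` isn't anchored — it looks for the pattern anywhere in the string.
The match spans [2:4] → '22'.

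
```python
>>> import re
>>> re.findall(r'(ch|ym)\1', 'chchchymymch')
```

['ch', 'ym']

After group 1 captures some text, `\1` only succeeds where that same text appears again.
Because there's exactly one group, `findall` drops the full match and keeps group 1 from each hit.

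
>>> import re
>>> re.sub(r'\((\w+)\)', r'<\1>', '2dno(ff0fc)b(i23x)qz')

Matches: at [4:11] → '(ff0fc)'; at [12:18] → '(i23x)'.
`\1` in the replacement pulls in group 1's text for each match.

'2dno<ff0fc>b<i23x>qz'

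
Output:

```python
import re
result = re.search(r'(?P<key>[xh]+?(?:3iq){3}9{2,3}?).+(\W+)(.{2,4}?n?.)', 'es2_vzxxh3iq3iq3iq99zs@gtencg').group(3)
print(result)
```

The match spans [6:26] → 'xxh3iq3iq3iq99zs@gte'.
Captured: group 1 = 'xxh3iq3iq3iq99', group 2 = '@', group 3 = 'gte'.

gte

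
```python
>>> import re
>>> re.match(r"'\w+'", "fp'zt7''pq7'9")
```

With `match`, the pattern is implicitly anchored at the beginning.
Here the pattern fails at index 0, so the call returns None.

None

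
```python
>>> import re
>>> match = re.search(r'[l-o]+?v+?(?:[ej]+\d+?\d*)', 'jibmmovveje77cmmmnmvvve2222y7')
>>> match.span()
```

The match spans [3:13] → 'mmovveje77'.

(3, 13)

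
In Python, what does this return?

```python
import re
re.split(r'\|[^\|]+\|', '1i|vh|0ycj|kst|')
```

['1i', '0ycj', '']

Each match becomes a cut point; 3 segments remain.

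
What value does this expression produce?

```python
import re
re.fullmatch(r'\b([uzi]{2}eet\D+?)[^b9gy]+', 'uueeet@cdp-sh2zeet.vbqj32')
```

`fullmatch` succeeds only if the pattern covers the string from start to end.
Here the pattern can't cover the whole string, so the call returns None.

None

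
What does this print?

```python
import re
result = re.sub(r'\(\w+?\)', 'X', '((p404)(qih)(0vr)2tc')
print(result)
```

(XXX2tc

Matches: at [1:7] → '(p404)'; at [7:12] → '(qih)'; at [12:17] → '(0vr)'.
`sub` substitutes 'X' at each match site.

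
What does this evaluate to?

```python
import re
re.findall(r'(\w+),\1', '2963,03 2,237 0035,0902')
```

['2']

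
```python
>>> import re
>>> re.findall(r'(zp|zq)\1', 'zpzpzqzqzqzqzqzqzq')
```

['zp', 'zq', 'zq', 'zq']

`\1` is not a pattern — it's the concrete string captured by group 1, re-applied verbatim.
Scanning left to right: at [0:4] match 'zpzp', group 1 = 'zp'; at [4:8] match 'zqzq', group 1 = 'zq'; at [8:12] match 'zqzq', group 1 = 'zq'; at [12:16] match 'zqzq', group 1 = 'zq'.
One capturing group, so `findall` returns just the captured substring from each match — 4 in all.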